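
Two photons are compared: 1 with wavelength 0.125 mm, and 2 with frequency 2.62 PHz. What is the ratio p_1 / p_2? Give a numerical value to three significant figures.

p_1 = 5.301 × 10^-30 kg·m/s (from wavelength = 0.125 mm, via p = h/λ).
p_2 = 5.791 × 10^-27 kg·m/s (from frequency = 2.62 PHz, via p = hf/c).
Ratio = 5.301 × 10^-30 / 5.791 × 10^-27 = 9.15 × 10^-4.

9.15 × 10^-4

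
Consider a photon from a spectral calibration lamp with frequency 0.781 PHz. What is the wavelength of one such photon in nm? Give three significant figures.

Take c = 2.99792458e8 m/s.
Convert to SI: f = 0.781 PHz = 7.81e14 Hz.
For a photon λ = c/f, so λ = 3.839e-7 m.
Converting to nm: λ = 383.9 nm ≈ 384 nm.

384 nm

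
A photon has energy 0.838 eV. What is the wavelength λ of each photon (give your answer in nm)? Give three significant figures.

(h = 6.62607015 × 10^-34 J·s, c = 2.99792458 × 10^8 m/s, 1 eV = 1.602176634 × 10^-19 J.)
First convert: E = 0.838 eV = 1.3426 × 10^-19 J.
For a photon λ = hc/E, so λ = 1.480 × 10^-6 m.
Converting to nm: λ = 1480 nm ≈ 1480 nm.

1480 nm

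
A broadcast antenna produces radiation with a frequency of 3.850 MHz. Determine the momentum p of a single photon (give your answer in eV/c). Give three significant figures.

In SI units: f = 3.850 MHz = 3.850e6 Hz.
For a photon p = hf/c, so p = 8.509e-36 kg·m/s.
Converting to eV/c: p = 1.592e-8 eV/c ≈ 1.59e-8 eV/c.

1.59e-8 eV/c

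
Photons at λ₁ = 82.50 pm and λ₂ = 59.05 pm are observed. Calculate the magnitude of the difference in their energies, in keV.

5.97 keV

Using E = hc/λ: E₁ = 2.4078 × 10^-15 J, E₂ = 3.3640 × 10^-15 J.
|ΔE| = |2.4078 × 10^-15 − 3.3640 × 10^-15| = 9.56 × 10^-16 J = 5.97 keV.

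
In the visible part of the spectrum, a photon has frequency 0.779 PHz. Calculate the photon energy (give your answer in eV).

First convert: f = 0.779 PHz = 7.79 × 10^14 Hz.
Since E = hf for a photon, E = 5.162 × 10^-19 J.
Converting to eV: E = 3.222 eV ≈ 3.22 eV.

3.22 eV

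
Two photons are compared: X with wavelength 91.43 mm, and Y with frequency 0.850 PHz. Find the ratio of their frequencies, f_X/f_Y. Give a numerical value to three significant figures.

3.86 × 10^-6

f_X = 3.279 × 10^9 Hz (from wavelength = 91.43 mm, via f = c/λ).
f_Y = 8.500 × 10^14 Hz (from frequency = 0.850 PHz, via f given directly).
Ratio = 3.279 × 10^9 / 8.500 × 10^14 = 3.86 × 10^-6.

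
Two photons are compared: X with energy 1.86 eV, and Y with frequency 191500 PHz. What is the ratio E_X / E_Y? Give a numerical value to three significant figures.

E_X = 2.980e-19 J (from energy = 1.86 eV, via E given directly).
E_Y = 1.269e-13 J (from frequency = 191500 PHz, via E = hf).
Ratio = 2.980e-19 / 1.269e-13 = 2.35e-6.

2.35e-6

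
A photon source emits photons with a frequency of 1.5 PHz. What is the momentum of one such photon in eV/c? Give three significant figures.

6.20 eV/c

First convert: f = 1.5 PHz = 1.5 × 10^15 Hz.
The photon relation is p = hf/c, giving p = 3.315 × 10^-27 kg·m/s.
Converting to eV/c: p = 6.204 eV/c ≈ 6.20 eV/c.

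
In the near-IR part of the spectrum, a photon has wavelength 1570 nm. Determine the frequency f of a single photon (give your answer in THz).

191 THz

(c = 2.99792458·10^8 m/s.)
In SI units: λ = 1570 nm = 1.57·10^-6 m.
The photon relation is f = c/λ, giving f = 1.910·10^14 Hz.
Converting to THz: f = 191.0 THz ≈ 191 THz.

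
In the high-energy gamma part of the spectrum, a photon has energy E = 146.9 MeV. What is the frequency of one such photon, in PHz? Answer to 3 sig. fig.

3.55·10^7 PHz

First convert: E = 146.9 MeV = 2.3536·10^-11 J.
The photon relation is f = E/h, giving f = 3.552·10^22 Hz.
Converting to PHz: f = 3.552·10^7 PHz ≈ 3.55·10^7 PHz.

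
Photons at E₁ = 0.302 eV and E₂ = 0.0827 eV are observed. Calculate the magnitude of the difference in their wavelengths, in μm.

10.9 μm

Using λ = hc/E: λ₁ = 4.105·10^-6 m, λ₂ = 1.499·10^-5 m.
|Δλ| = |4.105·10^-6 − 1.499·10^-5| = 1.09·10^-5 m = 10.9 μm.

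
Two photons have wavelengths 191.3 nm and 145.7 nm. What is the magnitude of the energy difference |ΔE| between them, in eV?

Using E = hc/λ: E₁ = 1.0384 × 10^-18 J, E₂ = 1.3634 × 10^-18 J.
|ΔE| = |1.0384 × 10^-18 − 1.3634 × 10^-18| = 3.25 × 10^-19 J = 2.03 eV.

2.03 eV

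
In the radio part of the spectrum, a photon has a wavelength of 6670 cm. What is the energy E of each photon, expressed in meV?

Use h = 6.62607015 × 10^-34 J·s, c = 2.99792458 × 10^8 m/s, 1 eV = 1.602176634 × 10^-19 J.
Convert to SI: λ = 6670 cm = 66.7 m.
Apply E = hc/λ: E = 2.978 × 10^-27 J.
Converting to meV: E = 1.859 × 10^-5 meV ≈ 1.86 × 10^-5 meV.

1.86 × 10^-5 meV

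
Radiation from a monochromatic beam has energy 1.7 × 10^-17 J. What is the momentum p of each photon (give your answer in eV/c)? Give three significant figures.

106 eV/c

Apply p = E/c: p = 5.671 × 10^-26 kg·m/s.
Converting to eV/c: p = 106.1 eV/c ≈ 106 eV/c.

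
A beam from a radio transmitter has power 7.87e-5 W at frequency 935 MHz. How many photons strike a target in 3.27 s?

4.15e20 photons

Total energy: E_total = P·t = 7.87e-5 × 3.27 = 2.573e-4 J.
Per-photon energy: E = 6.195e-25 J.
N = E_total / E_photon = 4.15e20.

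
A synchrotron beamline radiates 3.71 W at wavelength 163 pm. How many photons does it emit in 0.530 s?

1.61 × 10^15 photons

Total energy: E_total = P·t = 3.71 × 0.530 = 1.966 J.
Per-photon energy: E = 1.219 × 10^-15 J.
N = E_total / E_photon = 1.61 × 10^15.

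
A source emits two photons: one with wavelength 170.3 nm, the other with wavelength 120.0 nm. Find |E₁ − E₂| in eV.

3.05 eV

Using E = hc/λ: E₁ = 1.1664e-18 J, E₂ = 1.6554e-18 J.
|ΔE| = |1.1664e-18 − 1.6554e-18| = 4.89e-19 J = 3.05 eV.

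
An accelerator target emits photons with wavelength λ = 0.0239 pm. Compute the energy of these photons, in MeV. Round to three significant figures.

In SI units: λ = 0.0239 pm = 2.39e-14 m.
Apply E = hc/λ: E = 8.311e-12 J.
Converting to MeV: E = 51.88 MeV ≈ 51.9 MeV.

51.9 MeV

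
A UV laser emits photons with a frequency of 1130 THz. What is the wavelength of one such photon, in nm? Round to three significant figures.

Use c = 2.99792458 × 10^8 m/s.
First convert: f = 1130 THz = 1.13 × 10^15 Hz.
Apply λ = c/f: λ = 2.653 × 10^-7 m.
Converting to nm: λ = 265.3 nm ≈ 265 nm.

265 nm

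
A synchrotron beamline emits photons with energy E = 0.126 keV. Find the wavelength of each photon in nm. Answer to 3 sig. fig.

9.84 nm

Take h = 6.62607015e-34 J·s, c = 2.99792458e8 m/s, 1 eV = 1.602176634e-19 J.
Convert to SI: E = 0.126 keV = 2.0187e-17 J.
For a photon λ = hc/E, so λ = 9.840e-9 m.
Converting to nm: λ = 9.840 nm ≈ 9.84 nm.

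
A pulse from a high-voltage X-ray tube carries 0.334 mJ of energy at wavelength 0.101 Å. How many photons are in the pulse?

Per-photon energy: E = 1.967e-14 J (from wavelength = 0.101 Å).
N = E_total / E_photon = 3.34e-4 J / 1.967e-14 J = 1.70e10.

1.70e10 photons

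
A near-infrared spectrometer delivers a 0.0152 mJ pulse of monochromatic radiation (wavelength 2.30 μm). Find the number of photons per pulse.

Per-photon energy: E = 8.637 × 10^-20 J (from wavelength = 2.30 μm).
N = E_total / E_photon = 1.52 × 10^-5 J / 8.637 × 10^-20 J = 1.76 × 10^14.

1.76 × 10^14 photons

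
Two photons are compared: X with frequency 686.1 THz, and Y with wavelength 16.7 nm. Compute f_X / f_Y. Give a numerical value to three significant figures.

f_X = 6.861·10^14 Hz (from frequency = 686.1 THz, via f given directly).
f_Y = 1.795·10^16 Hz (from wavelength = 16.7 nm, via f = c/λ).
Ratio = 6.861·10^14 / 1.795·10^16 = 0.0382.

0.0382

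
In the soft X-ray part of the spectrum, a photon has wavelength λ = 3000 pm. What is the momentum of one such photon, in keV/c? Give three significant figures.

0.413 keV/c

(h = 6.62607015e-34 J·s, c = 2.99792458e8 m/s, 1 eV = 1.602176634e-19 J.)
In SI units: λ = 3000 pm = 3.0e-9 m.
For a photon p = h/λ, so p = 2.209e-25 kg·m/s.
Converting to keV/c: p = 0.4133 keV/c ≈ 0.413 keV/c.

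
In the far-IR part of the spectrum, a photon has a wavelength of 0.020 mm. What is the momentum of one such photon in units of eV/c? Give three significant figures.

(h = 6.62607015e-34 J·s, c = 2.99792458e8 m/s, 1 eV = 1.602176634e-19 J.)
In SI units: λ = 0.020 mm = 2.0e-5 m.
Since p = h/λ for a photon, p = 3.313e-29 kg·m/s.
Converting to eV/c: p = 0.06199 eV/c ≈ 0.0620 eV/c.

0.0620 eV/c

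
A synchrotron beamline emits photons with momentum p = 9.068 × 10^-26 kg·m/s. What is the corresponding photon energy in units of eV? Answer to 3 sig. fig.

(c = 2.99792458 × 10^8 m/s, 1 eV = 1.602176634 × 10^-19 J.)
Apply E = pc: E = 2.719 × 10^-17 J.
Converting to eV: E = 169.7 eV ≈ 170 eV.

170 eV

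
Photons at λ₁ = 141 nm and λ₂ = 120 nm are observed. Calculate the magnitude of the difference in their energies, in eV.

Using E = hc/λ: E₁ = 1.409 × 10^-18 J, E₂ = 1.655 × 10^-18 J.
|ΔE| = |1.409 × 10^-18 − 1.655 × 10^-18| = 2.47 × 10^-19 J = 1.54 eV.

1.54 eV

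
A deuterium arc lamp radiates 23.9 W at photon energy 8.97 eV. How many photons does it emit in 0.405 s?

Total energy: E_total = P·t = 23.9 × 0.405 = 9.680 J.
Per-photon energy: E = 1.437e-18 J.
N = E_total / E_photon = 6.74e18.

6.74e18 photons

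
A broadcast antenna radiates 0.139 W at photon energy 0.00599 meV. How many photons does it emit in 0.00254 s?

Total energy: E_total = P·t = 0.139 × 0.00254 = 3.531 × 10^-4 J.
Per-photon energy: E = 9.597 × 10^-25 J.
N = E_total / E_photon = 3.68 × 10^20.

3.68 × 10^20 photons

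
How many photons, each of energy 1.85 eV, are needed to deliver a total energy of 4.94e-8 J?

1.67e11 photons

Per-photon energy: E = 2.964e-19 J (from energy = 1.85 eV).
N = E_total / E_photon = 4.94e-8 J / 2.964e-19 J = 1.67e11.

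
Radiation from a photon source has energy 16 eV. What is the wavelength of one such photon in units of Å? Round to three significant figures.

775 Å

Use h = 6.62607015e-34 J·s, c = 2.99792458e8 m/s, 1 eV = 1.602176634e-19 J.
Convert to SI: E = 16 eV = 2.5635e-18 J.
Apply λ = hc/E: λ = 7.749e-8 m.
Converting to Å: λ = 774.9 Å ≈ 775 Å.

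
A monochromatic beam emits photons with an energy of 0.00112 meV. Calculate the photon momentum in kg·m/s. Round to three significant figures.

5.99e-34 kg·m/s

Use c = 2.99792458e8 m/s, 1 eV = 1.602176634e-19 J.
In SI units: E = 0.00112 meV = 1.7944e-25 J.
The photon relation is p = E/c, giving p = 5.986e-34 kg·m/s.
So p ≈ 5.99e-34 kg·m/s.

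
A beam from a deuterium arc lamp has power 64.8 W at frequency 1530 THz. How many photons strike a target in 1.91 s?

1.22 × 10^20 photons

Total energy: E_total = P·t = 64.8 × 1.91 = 123.8 J.
Per-photon energy: E = 1.014 × 10^-18 J.
N = E_total / E_photon = 1.22 × 10^20.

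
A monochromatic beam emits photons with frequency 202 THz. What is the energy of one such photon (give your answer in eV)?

0.835 eV

Use h = 6.62607015e-34 J·s, 1 eV = 1.602176634e-19 J.
Convert to SI: f = 202 THz = 2.02e14 Hz.
The photon relation is E = hf, giving E = 1.338e-19 J.
Converting to eV: E = 0.8354 eV ≈ 0.835 eV.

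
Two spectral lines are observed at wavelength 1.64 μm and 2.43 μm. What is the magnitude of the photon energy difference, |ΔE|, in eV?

Using E = hc/λ: E₁ = 1.211e-19 J, E₂ = 8.175e-20 J.
|ΔE| = |1.211e-19 − 8.175e-20| = 3.94e-20 J = 0.246 eV.

0.246 eV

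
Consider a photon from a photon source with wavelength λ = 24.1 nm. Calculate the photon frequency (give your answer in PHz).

Convert to SI: λ = 24.1 nm = 2.41e-8 m.
Apply f = c/λ: f = 1.244e16 Hz.
Converting to PHz: f = 12.44 PHz ≈ 12.4 PHz.

12.4 PHz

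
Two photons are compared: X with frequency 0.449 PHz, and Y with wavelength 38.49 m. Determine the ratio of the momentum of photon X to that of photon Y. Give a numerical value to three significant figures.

p_X = 9.924e-28 kg·m/s (from frequency = 0.449 PHz, via p = hf/c).
p_Y = 1.722e-35 kg·m/s (from wavelength = 38.49 m, via p = h/λ).
Ratio = 9.924e-28 / 1.722e-35 = 5.76e7.

5.76e7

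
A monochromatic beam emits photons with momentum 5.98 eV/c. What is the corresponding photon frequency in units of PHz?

1.45 PHz

(h = 6.62607015e-34 J·s, c = 2.99792458e8 m/s, 1 eV = 1.602176634e-19 J.)
Convert to SI: p = 5.98 eV/c = 3.1959e-27 kg·m/s.
Apply f = pc/h: f = 1.446e15 Hz.
Converting to PHz: f = 1.446 PHz ≈ 1.45 PHz.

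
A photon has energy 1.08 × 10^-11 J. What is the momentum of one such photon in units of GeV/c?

Use c = 2.99792458 × 10^8 m/s, 1 eV = 1.602176634 × 10^-19 J.
Since p = E/c for a photon, p = 3.602 × 10^-20 kg·m/s.
Converting to GeV/c: p = 0.06741 GeV/c ≈ 0.0674 GeV/c.

0.0674 GeV/c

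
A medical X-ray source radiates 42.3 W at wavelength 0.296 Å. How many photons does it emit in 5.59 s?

Total energy: E_total = P·t = 42.3 × 5.59 = 236.5 J.
Per-photon energy: E = 6.711 × 10^-15 J.
N = E_total / E_photon = 3.52 × 10^16.

3.52 × 10^16 photons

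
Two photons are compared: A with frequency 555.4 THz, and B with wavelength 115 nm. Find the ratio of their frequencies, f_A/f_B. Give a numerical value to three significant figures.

0.213

f_A = 5.554e14 Hz (from frequency = 555.4 THz, via f given directly).
f_B = 2.607e15 Hz (from wavelength = 115 nm, via f = c/λ).
Ratio = 5.554e14 / 2.607e15 = 0.213.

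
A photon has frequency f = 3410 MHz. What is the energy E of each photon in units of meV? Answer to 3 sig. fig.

(h = 6.62607015e-34 J·s, 1 eV = 1.602176634e-19 J.)
Convert to SI: f = 3410 MHz = 3.41e9 Hz.
Since E = hf for a photon, E = 2.259e-24 J.
Converting to meV: E = 0.01410 meV ≈ 0.0141 meV.

0.0141 meV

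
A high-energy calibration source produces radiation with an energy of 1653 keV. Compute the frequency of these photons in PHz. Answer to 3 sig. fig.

In SI units: E = 1653 keV = 2.6484 × 10^-13 J.
The photon relation is f = E/h, giving f = 3.997 × 10^20 Hz.
Converting to PHz: f = 399700 PHz ≈ 4.00 × 10^5 PHz.

4.00 × 10^5 PHz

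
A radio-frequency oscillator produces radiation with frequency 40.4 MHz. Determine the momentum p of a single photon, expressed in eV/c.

In SI units: f = 40.4 MHz = 4.04e7 Hz.
The photon relation is p = hf/c, giving p = 8.929e-35 kg·m/s.
Converting to eV/c: p = 1.671e-7 eV/c ≈ 1.67e-7 eV/c.

1.67e-7 eV/c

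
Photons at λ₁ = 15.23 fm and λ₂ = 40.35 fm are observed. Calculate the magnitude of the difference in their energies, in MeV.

50.7 MeV

Using E = hc/λ: E₁ = 1.3043e-11 J, E₂ = 4.9230e-12 J.
|ΔE| = |1.3043e-11 − 4.9230e-12| = 8.12e-12 J = 50.7 MeV.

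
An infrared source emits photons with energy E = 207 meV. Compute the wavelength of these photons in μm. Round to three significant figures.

5.99 μm

Use h = 6.62607015e-34 J·s, c = 2.99792458e8 m/s, 1 eV = 1.602176634e-19 J.
Convert to SI: E = 207 meV = 3.3165e-20 J.
Apply λ = hc/E: λ = 5.990e-6 m.
Converting to μm: λ = 5.990 μm ≈ 5.99 μm.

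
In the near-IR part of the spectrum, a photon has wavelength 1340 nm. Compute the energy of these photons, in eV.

First convert: λ = 1340 nm = 1.34e-6 m.
For a photon E = hc/λ, so E = 1.482e-19 J.
Converting to eV: E = 0.9253 eV ≈ 0.925 eV.

0.925 eV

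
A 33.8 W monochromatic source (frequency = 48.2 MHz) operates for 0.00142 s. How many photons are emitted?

1.50e24 photons

Total energy: E_total = P·t = 33.8 × 0.00142 = 0.04800 J.
Per-photon energy: E = 3.194e-26 J.
N = E_total / E_photon = 1.50e24.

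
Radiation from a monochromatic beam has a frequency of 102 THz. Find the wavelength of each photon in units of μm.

2.94 μm

Take c = 2.99792458e8 m/s.
Convert to SI: f = 102 THz = 1.02e14 Hz.
Since λ = c/f for a photon, λ = 2.939e-6 m.
Converting to μm: λ = 2.939 μm ≈ 2.94 μm.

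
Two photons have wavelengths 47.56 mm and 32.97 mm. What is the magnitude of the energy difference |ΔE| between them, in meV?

0.0115 meV

Using E = hc/λ: E₁ = 4.1767 × 10^-24 J, E₂ = 6.0250 × 10^-24 J.
|ΔE| = |4.1767 × 10^-24 − 6.0250 × 10^-24| = 1.85 × 10^-24 J = 0.0115 meV.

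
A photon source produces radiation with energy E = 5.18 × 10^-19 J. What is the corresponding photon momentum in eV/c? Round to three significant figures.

Use c = 2.99792458 × 10^8 m/s, 1 eV = 1.602176634 × 10^-19 J.
Apply p = E/c: p = 1.728 × 10^-27 kg·m/s.
Converting to eV/c: p = 3.233 eV/c ≈ 3.23 eV/c.

3.23 eV/c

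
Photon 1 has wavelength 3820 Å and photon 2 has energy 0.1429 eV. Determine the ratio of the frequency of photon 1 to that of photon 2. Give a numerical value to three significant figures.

f_1 = 7.848 × 10^14 Hz (from wavelength = 3820 Å, via f = c/λ).
f_2 = 3.455 × 10^13 Hz (from energy = 0.1429 eV, via f = E/h).
Ratio = 7.848 × 10^14 / 3.455 × 10^13 = 22.7.

22.7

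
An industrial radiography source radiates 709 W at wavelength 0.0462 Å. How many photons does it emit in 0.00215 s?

Total energy: E_total = P·t = 709 × 0.00215 = 1.524 J.
Per-photon energy: E = 4.300e-14 J.
N = E_total / E_photon = 3.55e13.

3.55e13 photons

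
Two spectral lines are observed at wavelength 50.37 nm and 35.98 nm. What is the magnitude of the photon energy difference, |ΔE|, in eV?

Using E = hc/λ: E₁ = 3.9437 × 10^-18 J, E₂ = 5.5210 × 10^-18 J.
|ΔE| = |3.9437 × 10^-18 − 5.5210 × 10^-18| = 1.58 × 10^-18 J = 9.84 eV.

9.84 eV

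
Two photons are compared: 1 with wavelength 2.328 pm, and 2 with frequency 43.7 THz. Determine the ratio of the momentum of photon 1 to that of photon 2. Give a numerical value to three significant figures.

2.95 × 10^6

p_1 = 2.846 × 10^-22 kg·m/s (from wavelength = 2.328 pm, via p = h/λ).
p_2 = 9.659 × 10^-29 kg·m/s (from frequency = 43.7 THz, via p = hf/c).
Ratio = 2.846 × 10^-22 / 9.659 × 10^-29 = 2.95 × 10^6.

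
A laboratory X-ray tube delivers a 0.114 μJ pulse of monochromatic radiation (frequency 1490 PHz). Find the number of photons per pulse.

1.15e8 photons

Per-photon energy: E = 9.873e-16 J (from frequency = 1490 PHz).
N = E_total / E_photon = 1.14e-7 J / 9.873e-16 J = 1.15e8.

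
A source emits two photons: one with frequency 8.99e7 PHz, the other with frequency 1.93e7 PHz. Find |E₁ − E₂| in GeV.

0.292 GeV

Using E = hf: E₁ = 5.957e-11 J, E₂ = 1.279e-11 J.
|ΔE| = |5.957e-11 − 1.279e-11| = 4.68e-11 J = 0.292 GeV.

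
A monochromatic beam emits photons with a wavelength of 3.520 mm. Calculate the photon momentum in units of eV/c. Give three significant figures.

3.52 × 10^-4 eV/c

(h = 6.62607015 × 10^-34 J·s, c = 2.99792458 × 10^8 m/s, 1 eV = 1.602176634 × 10^-19 J.)
In SI units: λ = 3.520 mm = 0.003520 m.
Since p = h/λ for a photon, p = 1.882 × 10^-31 kg·m/s.
Converting to eV/c: p = 3.522 × 10^-4 eV/c ≈ 3.52 × 10^-4 eV/c.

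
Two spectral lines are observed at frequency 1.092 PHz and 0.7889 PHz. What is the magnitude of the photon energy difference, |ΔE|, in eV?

1.25 eV

Using E = hf: E₁ = 7.2357e-19 J, E₂ = 5.2273e-19 J.
|ΔE| = |7.2357e-19 − 5.2273e-19| = 2.01e-19 J = 1.25 eV.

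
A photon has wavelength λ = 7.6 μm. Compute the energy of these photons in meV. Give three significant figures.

In SI units: λ = 7.6 μm = 7.6 × 10^-6 m.
Since E = hc/λ for a photon, E = 2.614 × 10^-20 J.
Converting to meV: E = 163.1 meV ≈ 163 meV.

163 meV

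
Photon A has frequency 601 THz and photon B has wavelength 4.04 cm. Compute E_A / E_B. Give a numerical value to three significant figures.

E_A = 3.982e-19 J (from frequency = 601 THz, via E = hf).
E_B = 4.917e-24 J (from wavelength = 4.04 cm, via E = hc/λ).
Ratio = 3.982e-19 / 4.917e-24 = 8.10e4.

8.10e4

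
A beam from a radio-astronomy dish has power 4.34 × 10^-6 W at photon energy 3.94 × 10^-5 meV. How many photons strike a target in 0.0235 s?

1.62 × 10^19 photons

Total energy: E_total = P·t = 4.34 × 10^-6 × 0.0235 = 1.020 × 10^-7 J.
Per-photon energy: E = 6.313 × 10^-27 J.
N = E_total / E_photon = 1.62 × 10^19.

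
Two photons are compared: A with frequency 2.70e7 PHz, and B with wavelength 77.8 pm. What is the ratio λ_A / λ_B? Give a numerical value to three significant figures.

λ_A = 1.110e-14 m (from frequency = 2.70e7 PHz, via λ = c/f).
λ_B = 7.780e-11 m (from wavelength = 77.8 pm, via λ given directly).
Ratio = 1.110e-14 / 7.780e-11 = 1.43e-4.

1.43e-4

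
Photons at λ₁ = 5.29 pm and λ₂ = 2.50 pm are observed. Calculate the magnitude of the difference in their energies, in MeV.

Using E = hc/λ: E₁ = 3.755e-14 J, E₂ = 7.946e-14 J.
|ΔE| = |3.755e-14 − 7.946e-14| = 4.19e-14 J = 0.262 MeV.

0.262 MeV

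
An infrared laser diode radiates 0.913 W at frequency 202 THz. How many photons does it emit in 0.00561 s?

Total energy: E_total = P·t = 0.913 × 0.00561 = 0.005122 J.
Per-photon energy: E = 1.338e-19 J.
N = E_total / E_photon = 3.83e16.

3.83e16 photons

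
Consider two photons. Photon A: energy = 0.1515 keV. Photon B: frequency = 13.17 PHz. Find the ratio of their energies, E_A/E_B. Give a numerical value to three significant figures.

E_A = 2.427·10^-17 J (from energy = 0.1515 keV, via E given directly).
E_B = 8.727·10^-18 J (from frequency = 13.17 PHz, via E = hf).
Ratio = 2.427·10^-17 / 8.727·10^-18 = 2.78.

2.78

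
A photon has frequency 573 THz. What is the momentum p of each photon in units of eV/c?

2.37 eV/c

First convert: f = 573 THz = 5.73 × 10^14 Hz.
The photon relation is p = hf/c, giving p = 1.266 × 10^-27 kg·m/s.
Converting to eV/c: p = 2.370 eV/c ≈ 2.37 eV/c.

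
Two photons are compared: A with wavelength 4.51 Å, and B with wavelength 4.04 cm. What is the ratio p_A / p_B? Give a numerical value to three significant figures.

p_A = 1.469e-24 kg·m/s (from wavelength = 4.51 Å, via p = h/λ).
p_B = 1.640e-32 kg·m/s (from wavelength = 4.04 cm, via p = h/λ).
Ratio = 1.469e-24 / 1.640e-32 = 8.96e7.

8.96e7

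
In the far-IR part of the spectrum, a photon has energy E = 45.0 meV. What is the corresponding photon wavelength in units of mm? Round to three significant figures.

0.0276 mm

Take h = 6.62607015 × 10^-34 J·s, c = 2.99792458 × 10^8 m/s, 1 eV = 1.602176634 × 10^-19 J.
In SI units: E = 45.0 meV = 7.2098 × 10^-21 J.
Apply λ = hc/E: λ = 2.755 × 10^-5 m.
Converting to mm: λ = 0.02755 mm ≈ 0.0276 mm.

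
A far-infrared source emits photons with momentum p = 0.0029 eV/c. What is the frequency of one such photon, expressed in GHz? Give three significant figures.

701 GHz

(h = 6.62607015 × 10^-34 J·s, c = 2.99792458 × 10^8 m/s, 1 eV = 1.602176634 × 10^-19 J.)
Convert to SI: p = 0.0029 eV/c = 1.5498 × 10^-30 kg·m/s.
Apply f = pc/h: f = 7.012 × 10^11 Hz.
Converting to GHz: f = 701.2 GHz ≈ 701 GHz.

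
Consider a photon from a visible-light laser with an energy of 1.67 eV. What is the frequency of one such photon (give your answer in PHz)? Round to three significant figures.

0.404 PHz

Convert to SI: E = 1.67 eV = 2.6756e-19 J.
For a photon f = E/h, so f = 4.038e14 Hz.
Converting to PHz: f = 0.4038 PHz ≈ 0.404 PHz.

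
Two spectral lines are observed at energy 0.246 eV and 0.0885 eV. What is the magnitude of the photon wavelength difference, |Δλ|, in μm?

Using λ = hc/E: λ₁ = 5.040e-6 m, λ₂ = 1.401e-5 m.
|Δλ| = |5.040e-6 − 1.401e-5| = 8.97e-6 m = 8.97 μm.

8.97 μm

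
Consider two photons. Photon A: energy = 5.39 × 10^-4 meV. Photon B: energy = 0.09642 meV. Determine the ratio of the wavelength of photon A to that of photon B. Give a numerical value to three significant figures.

179

λ_A = 2.300 m (from energy = 5.39 × 10^-4 meV, via λ = hc/E).
λ_B = 0.01286 m (from energy = 0.09642 meV, via λ = hc/E).
Ratio = 2.300 / 0.01286 = 179.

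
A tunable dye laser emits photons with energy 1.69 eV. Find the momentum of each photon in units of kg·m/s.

9.03·10^-28 kg·m/s

In SI units: E = 1.69 eV = 2.7077·10^-19 J.
For a photon p = E/c, so p = 9.032·10^-28 kg·m/s.
So p ≈ 9.03·10^-28 kg·m/s.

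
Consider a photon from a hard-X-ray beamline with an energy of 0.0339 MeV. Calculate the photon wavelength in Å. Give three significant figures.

Convert to SI: E = 0.0339 MeV = 5.4314·10^-15 J.
Since λ = hc/E for a photon, λ = 3.657·10^-11 m.
Converting to Å: λ = 0.3657 Å ≈ 0.366 Å.

0.366 Å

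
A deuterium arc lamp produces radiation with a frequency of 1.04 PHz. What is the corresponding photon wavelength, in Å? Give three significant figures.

2880 Å

Take c = 2.99792458e8 m/s.
Convert to SI: f = 1.04 PHz = 1.04e15 Hz.
Since λ = c/f for a photon, λ = 2.883e-7 m.
Converting to Å: λ = 2883 Å ≈ 2880 Å.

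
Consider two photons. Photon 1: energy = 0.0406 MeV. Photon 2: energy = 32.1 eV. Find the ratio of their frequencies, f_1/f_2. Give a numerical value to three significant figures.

1260

f_1 = 9.817·10^18 Hz (from energy = 0.0406 MeV, via f = E/h).
f_2 = 7.762·10^15 Hz (from energy = 32.1 eV, via f = E/h).
Ratio = 9.817·10^18 / 7.762·10^15 = 1260.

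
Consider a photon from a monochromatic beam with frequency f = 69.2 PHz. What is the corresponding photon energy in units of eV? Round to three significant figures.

286 eV

Use h = 6.62607015e-34 J·s, 1 eV = 1.602176634e-19 J.
In SI units: f = 69.2 PHz = 6.92e16 Hz.
Apply E = hf: E = 4.585e-17 J.
Converting to eV: E = 286.2 eV ≈ 286 eV.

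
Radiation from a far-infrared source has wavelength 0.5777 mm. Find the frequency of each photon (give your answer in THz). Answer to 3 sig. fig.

0.519 THz

(c = 2.99792458 × 10^8 m/s.)
Convert to SI: λ = 0.5777 mm = 5.777 × 10^-4 m.
The photon relation is f = c/λ, giving f = 5.189 × 10^11 Hz.
Converting to THz: f = 0.5189 THz ≈ 0.519 THz.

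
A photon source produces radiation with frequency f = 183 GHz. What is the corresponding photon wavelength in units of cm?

0.164 cm

Convert to SI: f = 183 GHz = 1.83e11 Hz.
The photon relation is λ = c/f, giving λ = 0.001638 m.
Converting to cm: λ = 0.1638 cm ≈ 0.164 cm.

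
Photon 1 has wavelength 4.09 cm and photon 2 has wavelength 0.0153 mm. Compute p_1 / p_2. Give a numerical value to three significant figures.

p_1 = 1.620e-32 kg·m/s (from wavelength = 4.09 cm, via p = h/λ).
p_2 = 4.331e-29 kg·m/s (from wavelength = 0.0153 mm, via p = h/λ).
Ratio = 1.620e-32 / 4.331e-29 = 3.74e-4.

3.74e-4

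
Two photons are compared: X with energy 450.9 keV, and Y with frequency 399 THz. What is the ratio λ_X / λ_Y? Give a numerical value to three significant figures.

λ_X = 2.750 × 10^-12 m (from energy = 450.9 keV, via λ = hc/E).
λ_Y = 7.514 × 10^-7 m (from frequency = 399 THz, via λ = c/f).
Ratio = 2.750 × 10^-12 / 7.514 × 10^-7 = 3.66 × 10^-6.

3.66 × 10^-6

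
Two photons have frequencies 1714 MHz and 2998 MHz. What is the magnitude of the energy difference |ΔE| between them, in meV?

5.31·10^-3 meV

Using E = hf: E₁ = 1.1357·10^-24 J, E₂ = 1.9865·10^-24 J.
|ΔE| = |1.1357·10^-24 − 1.9865·10^-24| = 8.51·10^-25 J = 5.31·10^-3 meV.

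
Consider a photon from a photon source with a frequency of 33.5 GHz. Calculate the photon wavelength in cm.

In SI units: f = 33.5 GHz = 3.35e10 Hz.
Apply λ = c/f: λ = 0.008949 m.
Converting to cm: λ = 0.8949 cm ≈ 0.895 cm.

0.895 cm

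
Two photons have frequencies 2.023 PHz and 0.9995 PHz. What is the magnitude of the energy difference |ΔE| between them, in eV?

Using E = hf: E₁ = 1.3405 × 10^-18 J, E₂ = 6.6228 × 10^-19 J.
|ΔE| = |1.3405 × 10^-18 − 6.6228 × 10^-19| = 6.78 × 10^-19 J = 4.23 eV.

4.23 eV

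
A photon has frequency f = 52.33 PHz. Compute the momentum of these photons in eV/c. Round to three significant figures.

216 eV/c

Use h = 6.62607015·10^-34 J·s, c = 2.99792458·10^8 m/s, 1 eV = 1.602176634·10^-19 J.
In SI units: f = 52.33 PHz = 5.233·10^16 Hz.
Apply p = hf/c: p = 1.157·10^-25 kg·m/s.
Converting to eV/c: p = 216.4 eV/c ≈ 216 eV/c.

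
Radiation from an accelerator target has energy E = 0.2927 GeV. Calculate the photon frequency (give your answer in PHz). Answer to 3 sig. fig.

Use h = 6.62607015e-34 J·s, 1 eV = 1.602176634e-19 J.
First convert: E = 0.2927 GeV = 4.6896e-11 J.
The photon relation is f = E/h, giving f = 7.077e22 Hz.
Converting to PHz: f = 7.077e7 PHz ≈ 7.08e7 PHz.

7.08e7 PHz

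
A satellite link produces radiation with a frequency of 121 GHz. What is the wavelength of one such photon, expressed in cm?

0.248 cm

First convert: f = 121 GHz = 1.21·10^11 Hz.
Apply λ = c/f: λ = 0.002478 m.
Converting to cm: λ = 0.2478 cm ≈ 0.248 cm.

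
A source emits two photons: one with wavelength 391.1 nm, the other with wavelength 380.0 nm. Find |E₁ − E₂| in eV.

0.0926 eV

Using E = hc/λ: E₁ = 5.0791 × 10^-19 J, E₂ = 5.2275 × 10^-19 J.
|ΔE| = |5.0791 × 10^-19 − 5.2275 × 10^-19| = 1.48 × 10^-20 J = 0.0926 eV.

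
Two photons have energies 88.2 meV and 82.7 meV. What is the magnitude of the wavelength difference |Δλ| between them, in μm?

0.935 μm

Using λ = hc/E: λ₁ = 1.406 × 10^-5 m, λ₂ = 1.499 × 10^-5 m.
|Δλ| = |1.406 × 10^-5 − 1.499 × 10^-5| = 9.35 × 10^-7 m = 0.935 μm.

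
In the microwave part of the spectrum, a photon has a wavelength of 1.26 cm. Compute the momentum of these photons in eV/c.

Convert to SI: λ = 1.26 cm = 0.0126 m.
Apply p = h/λ: p = 5.259 × 10^-32 kg·m/s.
Converting to eV/c: p = 9.840 × 10^-5 eV/c ≈ 9.84 × 10^-5 eV/c.

9.84 × 10^-5 eV/c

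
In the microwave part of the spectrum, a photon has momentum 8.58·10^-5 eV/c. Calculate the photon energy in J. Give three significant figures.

Convert to SI: p = 8.58·10^-5 eV/c = 4.5854·10^-32 kg·m/s.
Apply E = pc: E = 1.375·10^-23 J.
So E ≈ 1.37·10^-23 J.

1.37·10^-23 J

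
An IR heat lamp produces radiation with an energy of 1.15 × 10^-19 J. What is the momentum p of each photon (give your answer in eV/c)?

0.718 eV/c

Since p = E/c for a photon, p = 3.836 × 10^-28 kg·m/s.
Converting to eV/c: p = 0.7178 eV/c ≈ 0.718 eV/c.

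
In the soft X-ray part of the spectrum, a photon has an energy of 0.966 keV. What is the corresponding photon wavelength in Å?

12.8 Å

Use h = 6.62607015 × 10^-34 J·s, c = 2.99792458 × 10^8 m/s, 1 eV = 1.602176634 × 10^-19 J.
Convert to SI: E = 0.966 keV = 1.5477 × 10^-16 J.
Since λ = hc/E for a photon, λ = 1.283 × 10^-9 m.
Converting to Å: λ = 12.83 Å ≈ 12.8 Å.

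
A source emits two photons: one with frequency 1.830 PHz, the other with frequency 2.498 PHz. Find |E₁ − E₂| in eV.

2.76 eV

Using E = hf: E₁ = 1.2126e-18 J, E₂ = 1.6552e-18 J.
|ΔE| = |1.2126e-18 − 1.6552e-18| = 4.43e-19 J = 2.76 eV.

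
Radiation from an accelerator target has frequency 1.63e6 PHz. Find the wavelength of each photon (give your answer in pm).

Take c = 2.99792458e8 m/s.
In SI units: f = 1.63e6 PHz = 1.63e21 Hz.
For a photon λ = c/f, so λ = 1.839e-13 m.
Converting to pm: λ = 0.1839 pm ≈ 0.184 pm.

0.184 pm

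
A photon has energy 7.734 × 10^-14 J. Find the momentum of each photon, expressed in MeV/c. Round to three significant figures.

0.483 MeV/c

(c = 2.99792458 × 10^8 m/s, 1 eV = 1.602176634 × 10^-19 J.)
Since p = E/c for a photon, p = 2.580 × 10^-22 kg·m/s.
Converting to MeV/c: p = 0.4827 MeV/c ≈ 0.483 MeV/c.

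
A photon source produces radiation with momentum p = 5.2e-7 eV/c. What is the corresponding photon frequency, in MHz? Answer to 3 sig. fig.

In SI units: p = 5.2e-7 eV/c = 2.7790e-34 kg·m/s.
Apply f = pc/h: f = 1.257e8 Hz.
Converting to MHz: f = 125.7 MHz ≈ 126 MHz.

126 MHz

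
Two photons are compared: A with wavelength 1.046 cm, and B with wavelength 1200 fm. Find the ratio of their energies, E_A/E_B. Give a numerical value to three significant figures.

E_A = 1.899·10^-23 J (from wavelength = 1.046 cm, via E = hc/λ).
E_B = 1.655·10^-13 J (from wavelength = 1200 fm, via E = hc/λ).
Ratio = 1.899·10^-23 / 1.655·10^-13 = 1.15·10^-10.

1.15·10^-10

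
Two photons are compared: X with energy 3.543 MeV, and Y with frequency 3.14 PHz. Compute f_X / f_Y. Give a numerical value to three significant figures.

2.73e5

f_X = 8.567e20 Hz (from energy = 3.543 MeV, via f = E/h).
f_Y = 3.140e15 Hz (from frequency = 3.14 PHz, via f given directly).
Ratio = 8.567e20 / 3.140e15 = 2.73e5.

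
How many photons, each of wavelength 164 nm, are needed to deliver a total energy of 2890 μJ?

Per-photon energy: E = 1.211 × 10^-18 J (from wavelength = 164 nm).
N = E_total / E_photon = 0.00289 J / 1.211 × 10^-18 J = 2.39 × 10^15.

2.39 × 10^15 photons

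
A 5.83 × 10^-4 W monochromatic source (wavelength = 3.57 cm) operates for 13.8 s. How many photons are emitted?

Total energy: E_total = P·t = 5.83 × 10^-4 × 13.8 = 0.008045 J.
Per-photon energy: E = 5.564 × 10^-24 J.
N = E_total / E_photon = 1.45 × 10^21.

1.45 × 10^21 photons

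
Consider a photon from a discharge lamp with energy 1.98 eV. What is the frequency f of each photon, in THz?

(h = 6.62607015·10^-34 J·s, 1 eV = 1.602176634·10^-19 J.)
Convert to SI: E = 1.98 eV = 3.1723·10^-19 J.
The photon relation is f = E/h, giving f = 4.788·10^14 Hz.
Converting to THz: f = 478.8 THz ≈ 479 THz.

479 THz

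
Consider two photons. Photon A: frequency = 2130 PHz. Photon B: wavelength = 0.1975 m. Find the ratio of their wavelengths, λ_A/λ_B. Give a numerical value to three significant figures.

λ_A = 1.407e-10 m (from frequency = 2130 PHz, via λ = c/f).
λ_B = 0.1975 m (from wavelength = 0.1975 m, via λ given directly).
Ratio = 1.407e-10 / 0.1975 = 7.13e-10.

7.13e-10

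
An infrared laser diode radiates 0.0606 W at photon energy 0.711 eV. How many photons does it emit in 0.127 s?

Total energy: E_total = P·t = 0.0606 × 0.127 = 0.007696 J.
Per-photon energy: E = 1.139e-19 J.
N = E_total / E_photon = 6.76e16.

6.76e16 photons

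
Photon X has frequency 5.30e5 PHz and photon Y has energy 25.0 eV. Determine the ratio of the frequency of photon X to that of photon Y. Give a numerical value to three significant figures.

f_X = 5.300e20 Hz (from frequency = 5.30e5 PHz, via f given directly).
f_Y = 6.045e15 Hz (from energy = 25.0 eV, via f = E/h).
Ratio = 5.300e20 / 6.045e15 = 8.77e4.

8.77e4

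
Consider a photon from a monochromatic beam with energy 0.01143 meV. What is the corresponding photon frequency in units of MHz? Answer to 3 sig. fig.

In SI units: E = 0.01143 meV = 1.8313e-24 J.
Since f = E/h for a photon, f = 2.764e9 Hz.
Converting to MHz: f = 2764 MHz ≈ 2760 MHz.

2760 MHz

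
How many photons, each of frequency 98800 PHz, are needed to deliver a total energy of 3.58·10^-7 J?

Per-photon energy: E = 6.547·10^-14 J (from frequency = 98800 PHz).
N = E_total / E_photon = 3.58·10^-7 J / 6.547·10^-14 J = 5.47·10^6.

5.47·10^6 photons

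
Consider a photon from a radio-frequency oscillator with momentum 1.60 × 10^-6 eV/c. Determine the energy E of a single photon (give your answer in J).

2.56 × 10^-25 J

First convert: p = 1.60 × 10^-6 eV/c = 8.5509 × 10^-34 kg·m/s.
The photon relation is E = pc, giving E = 2.563 × 10^-25 J.
So E ≈ 2.56 × 10^-25 J.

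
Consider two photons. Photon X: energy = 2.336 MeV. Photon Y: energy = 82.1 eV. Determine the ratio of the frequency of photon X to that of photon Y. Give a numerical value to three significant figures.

f_X = 5.648 × 10^20 Hz (from energy = 2.336 MeV, via f = E/h).
f_Y = 1.985 × 10^16 Hz (from energy = 82.1 eV, via f = E/h).
Ratio = 5.648 × 10^20 / 1.985 × 10^16 = 2.85 × 10^4.

2.85 × 10^4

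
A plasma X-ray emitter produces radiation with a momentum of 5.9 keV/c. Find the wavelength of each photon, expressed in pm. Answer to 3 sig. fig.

210 pm

Use h = 6.62607015e-34 J·s, c = 2.99792458e8 m/s, 1 eV = 1.602176634e-19 J.
In SI units: p = 5.9 keV/c = 3.1531e-24 kg·m/s.
The photon relation is λ = h/p, giving λ = 2.101e-10 m.
Converting to pm: λ = 210.1 pm ≈ 210 pm.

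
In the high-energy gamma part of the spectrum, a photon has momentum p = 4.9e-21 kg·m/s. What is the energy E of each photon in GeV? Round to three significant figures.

9.17e-3 GeV

(c = 2.99792458e8 m/s, 1 eV = 1.602176634e-19 J.)
For a photon E = pc, so E = 1.469e-12 J.
Converting to GeV: E = 0.009169 GeV ≈ 9.17e-3 GeV.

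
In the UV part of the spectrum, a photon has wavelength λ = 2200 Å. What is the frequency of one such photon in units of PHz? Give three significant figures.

(c = 2.99792458e8 m/s.)
Convert to SI: λ = 2200 Å = 2.20e-7 m.
The photon relation is f = c/λ, giving f = 1.363e15 Hz.
Converting to PHz: f = 1.363 PHz ≈ 1.36 PHz.

1.36 PHz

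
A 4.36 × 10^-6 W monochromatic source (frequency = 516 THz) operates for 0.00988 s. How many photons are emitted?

1.26 × 10^11 photons

Total energy: E_total = P·t = 4.36 × 10^-6 × 0.00988 = 4.308 × 10^-8 J.
Per-photon energy: E = 3.419 × 10^-19 J.
N = E_total / E_photon = 1.26 × 10^11.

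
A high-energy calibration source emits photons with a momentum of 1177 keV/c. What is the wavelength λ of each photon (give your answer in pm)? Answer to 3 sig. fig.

Convert to SI: p = 1177 keV/c = 6.2902e-22 kg·m/s.
The photon relation is λ = h/p, giving λ = 1.053e-12 m.
Converting to pm: λ = 1.053 pm ≈ 1.05 pm.

1.05 pm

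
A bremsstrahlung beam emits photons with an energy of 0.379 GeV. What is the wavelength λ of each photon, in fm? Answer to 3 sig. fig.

First convert: E = 0.379 GeV = 6.0722 × 10^-11 J.
For a photon λ = hc/E, so λ = 3.271 × 10^-15 m.
Converting to fm: λ = 3.271 fm ≈ 3.27 fm.

3.27 fm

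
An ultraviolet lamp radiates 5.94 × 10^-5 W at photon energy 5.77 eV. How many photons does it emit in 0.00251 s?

1.61 × 10^11 photons

Total energy: E_total = P·t = 5.94 × 10^-5 × 0.00251 = 1.491 × 10^-7 J.
Per-photon energy: E = 9.245 × 10^-19 J.
N = E_total / E_photon = 1.61 × 10^11.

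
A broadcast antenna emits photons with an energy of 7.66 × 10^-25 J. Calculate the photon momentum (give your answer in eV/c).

Use c = 2.99792458 × 10^8 m/s, 1 eV = 1.602176634 × 10^-19 J.
Apply p = E/c: p = 2.555 × 10^-33 kg·m/s.
Converting to eV/c: p = 4.781 × 10^-6 eV/c ≈ 4.78 × 10^-6 eV/c.

4.78 × 10^-6 eV/c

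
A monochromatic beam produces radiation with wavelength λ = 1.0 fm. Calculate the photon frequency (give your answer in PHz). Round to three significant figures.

Take c = 2.99792458e8 m/s.
In SI units: λ = 1.0 fm = 1.0e-15 m.
The photon relation is f = c/λ, giving f = 2.998e23 Hz.
Converting to PHz: f = 2.998e8 PHz ≈ 3.00e8 PHz.

3.00e8 PHz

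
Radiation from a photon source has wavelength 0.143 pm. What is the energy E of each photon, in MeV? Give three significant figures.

Use h = 6.62607015·10^-34 J·s, c = 2.99792458·10^8 m/s, 1 eV = 1.602176634·10^-19 J.
Convert to SI: λ = 0.143 pm = 1.43·10^-13 m.
For a photon E = hc/λ, so E = 1.389·10^-12 J.
Converting to MeV: E = 8.670 MeV ≈ 8.67 MeV.

8.67 MeV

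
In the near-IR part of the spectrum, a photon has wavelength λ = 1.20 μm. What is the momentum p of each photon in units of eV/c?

1.03 eV/c

First convert: λ = 1.20 μm = 1.20e-6 m.
Since p = h/λ for a photon, p = 5.522e-28 kg·m/s.
Converting to eV/c: p = 1.033 eV/c ≈ 1.03 eV/c.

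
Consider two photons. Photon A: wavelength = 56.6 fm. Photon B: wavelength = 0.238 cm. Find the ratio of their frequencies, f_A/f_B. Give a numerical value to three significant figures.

4.20e10

f_A = 5.297e21 Hz (from wavelength = 56.6 fm, via f = c/λ).
f_B = 1.260e11 Hz (from wavelength = 0.238 cm, via f = c/λ).
Ratio = 5.297e21 / 1.260e11 = 4.20e10.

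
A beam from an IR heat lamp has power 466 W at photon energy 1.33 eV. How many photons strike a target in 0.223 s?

4.88 × 10^20 photons

Total energy: E_total = P·t = 466 × 0.223 = 103.9 J.
Per-photon energy: E = 2.131 × 10^-19 J.
N = E_total / E_photon = 4.88 × 10^20.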